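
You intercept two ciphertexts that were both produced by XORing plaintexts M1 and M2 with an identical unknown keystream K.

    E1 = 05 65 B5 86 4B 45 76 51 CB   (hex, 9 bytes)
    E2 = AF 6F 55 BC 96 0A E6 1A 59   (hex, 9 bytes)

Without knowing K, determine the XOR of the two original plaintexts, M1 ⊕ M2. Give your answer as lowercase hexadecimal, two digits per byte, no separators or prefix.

aa0ae03add4f904b92

E1 ⊕ E2 = (M1 ⊕ K) ⊕ (M2 ⊕ K) = M1 ⊕ M2 — the shared key cancels under XOR.
05 ^ af = aa
65 ^ 6f = 0a
b5 ^ 55 = e0
86 ^ bc = 3a
4b ^ 96 = dd
45 ^ 0a = 4f
76 ^ e6 = 90
51 ^ 1a = 4b
cb ^ 59 = 92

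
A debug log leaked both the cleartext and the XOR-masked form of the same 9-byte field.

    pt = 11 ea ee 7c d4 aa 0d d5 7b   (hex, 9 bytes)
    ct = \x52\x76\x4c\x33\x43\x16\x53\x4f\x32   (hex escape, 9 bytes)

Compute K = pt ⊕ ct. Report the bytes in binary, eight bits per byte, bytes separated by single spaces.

Since ct = pt ⊕ K, XORing both sides with pt gives K = pt ⊕ ct.
11 ^ 52 = 43
ea ^ 76 = 9c
ee ^ 4c = a2
7c ^ 33 = 4f
d4 ^ 43 = 97
aa ^ 16 = bc
0d ^ 53 = 5e
d5 ^ 4f = 9a
7b ^ 32 = 49

01000011 10011100 10100010 01001111 10010111 10111100 01011110 10011010 01001001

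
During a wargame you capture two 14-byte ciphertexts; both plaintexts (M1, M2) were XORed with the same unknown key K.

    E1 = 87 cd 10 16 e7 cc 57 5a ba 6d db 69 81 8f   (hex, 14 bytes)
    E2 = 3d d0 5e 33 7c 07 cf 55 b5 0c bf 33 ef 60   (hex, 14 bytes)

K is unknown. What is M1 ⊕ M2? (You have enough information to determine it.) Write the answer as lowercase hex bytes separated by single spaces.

ba 1d 4e 25 9b cb 98 0f 0f 61 64 5a 6e ef

E1 ⊕ E2 = (M1 ⊕ K) ⊕ (M2 ⊕ K) = M1 ⊕ M2 — the shared key cancels under XOR.
87 XOR 3d = ba
cd XOR d0 = 1d
10 XOR 5e = 4e
16 XOR 33 = 25
e7 XOR 7c = 9b
cc XOR 07 = cb
57 XOR cf = 98
5a XOR 55 = 0f
ba XOR b5 = 0f
6d XOR 0c = 61
db XOR bf = 64
69 XOR 33 = 5a
81 XOR ef = 6e
8f XOR 60 = ef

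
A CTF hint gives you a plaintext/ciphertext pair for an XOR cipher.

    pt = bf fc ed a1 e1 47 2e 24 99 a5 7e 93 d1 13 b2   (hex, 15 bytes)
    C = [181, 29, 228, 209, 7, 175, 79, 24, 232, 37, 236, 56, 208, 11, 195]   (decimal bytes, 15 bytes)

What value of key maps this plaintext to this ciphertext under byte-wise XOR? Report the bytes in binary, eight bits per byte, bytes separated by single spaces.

00001010 11100001 00001001 01110000 11100110 11101000 01100001 00111100 01110001 10000000 10010010 10101011 00000001 00011000 01110001

Since C = pt ⊕ key, XORing both sides with pt gives key = pt ⊕ C.
bf ⊕ b5 = 0a
fc ⊕ 1d = e1
ed ⊕ e4 = 09
a1 ⊕ d1 = 70
e1 ⊕ 07 = e6
47 ⊕ af = e8
2e ⊕ 4f = 61
24 ⊕ 18 = 3c
99 ⊕ e8 = 71
a5 ⊕ 25 = 80
7e ⊕ ec = 92
93 ⊕ 38 = ab
d1 ⊕ d0 = 01
13 ⊕ 0b = 18
b2 ⊕ c3 = 71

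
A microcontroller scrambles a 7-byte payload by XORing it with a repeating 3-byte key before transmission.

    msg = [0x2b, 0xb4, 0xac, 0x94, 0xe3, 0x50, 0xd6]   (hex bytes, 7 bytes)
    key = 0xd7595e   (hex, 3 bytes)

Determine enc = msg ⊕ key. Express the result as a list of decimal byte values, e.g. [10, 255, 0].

[252, 237, 242, 67, 186, 14, 1]

The 3-byte key repeats, so the effective keystream is d7 59 5e d7 59 5e d7.
byte 0: 2b ⊕ d7 = fc
byte 1: b4 ⊕ 59 = ed
byte 2: ac ⊕ 5e = f2
byte 3: 94 ⊕ d7 = 43
byte 4: e3 ⊕ 59 = ba
byte 5: 50 ⊕ 5e = 0e
byte 6: d6 ⊕ d7 = 01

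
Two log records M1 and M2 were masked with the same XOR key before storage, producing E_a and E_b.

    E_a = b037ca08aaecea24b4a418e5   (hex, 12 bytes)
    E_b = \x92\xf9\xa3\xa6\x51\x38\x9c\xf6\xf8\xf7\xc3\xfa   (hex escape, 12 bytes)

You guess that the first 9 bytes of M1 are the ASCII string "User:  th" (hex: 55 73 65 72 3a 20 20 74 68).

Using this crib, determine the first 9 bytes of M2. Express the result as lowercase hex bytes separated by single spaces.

77 bd 0c dc c1 f4 56 a6 24

First, E_a ⊕ E_b = (M1 ⊕ K) ⊕ (M2 ⊕ K) = M1 ⊕ M2, so the key drops out. Then M2 = (M1 ⊕ M2) ⊕ M1 over the first 9 bytes.
byte 0: (b0 ⊕ 92) ⊕ 55 = 22 ⊕ 55 = 77
byte 1: (37 ⊕ f9) ⊕ 73 = ce ⊕ 73 = bd
byte 2: (ca ⊕ a3) ⊕ 65 = 69 ⊕ 65 = 0c
byte 3: (08 ⊕ a6) ⊕ 72 = ae ⊕ 72 = dc
byte 4: (aa ⊕ 51) ⊕ 3a = fb ⊕ 3a = c1
byte 5: (ec ⊕ 38) ⊕ 20 = d4 ⊕ 20 = f4
byte 6: (ea ⊕ 9c) ⊕ 20 = 76 ⊕ 20 = 56
byte 7: (24 ⊕ f6) ⊕ 74 = d2 ⊕ 74 = a6
byte 8: (b4 ⊕ f8) ⊕ 68 = 4c ⊕ 68 = 24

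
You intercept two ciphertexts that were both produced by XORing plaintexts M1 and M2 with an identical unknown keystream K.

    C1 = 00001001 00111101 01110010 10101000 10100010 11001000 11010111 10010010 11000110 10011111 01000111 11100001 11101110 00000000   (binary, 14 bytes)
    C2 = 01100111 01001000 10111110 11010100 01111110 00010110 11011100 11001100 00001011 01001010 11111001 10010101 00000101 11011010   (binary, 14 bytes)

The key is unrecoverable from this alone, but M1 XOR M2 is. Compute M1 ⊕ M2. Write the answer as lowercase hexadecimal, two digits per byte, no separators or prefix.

C1 ⊕ C2 = (M1 ⊕ K) ⊕ (M2 ⊕ K) = M1 ⊕ M2 — the shared key cancels under XOR.
09 XOR 67 = 6e
3d XOR 48 = 75
72 XOR be = cc
a8 XOR d4 = 7c
a2 XOR 7e = dc
c8 XOR 16 = de
d7 XOR dc = 0b
92 XOR cc = 5e
c6 XOR 0b = cd
9f XOR 4a = d5
47 XOR f9 = be
e1 XOR 95 = 74
ee XOR 05 = eb
00 XOR da = da

6e75cc7cdcde0b5ecdd5be74ebda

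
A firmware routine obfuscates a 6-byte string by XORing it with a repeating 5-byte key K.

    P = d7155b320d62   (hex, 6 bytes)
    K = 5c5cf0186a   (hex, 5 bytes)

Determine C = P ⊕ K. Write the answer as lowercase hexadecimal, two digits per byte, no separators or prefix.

8b49ab2a673e

The 5-byte key repeats, so the effective keystream is 5c 5c f0 18 6a 5c.
byte 0: 215 xor  92 = 139
byte 1:  21 xor  92 =  73
byte 2:  91 xor 240 = 171
byte 3:  50 xor  24 =  42
byte 4:  13 xor 106 = 103
byte 5:  98 xor  92 =  62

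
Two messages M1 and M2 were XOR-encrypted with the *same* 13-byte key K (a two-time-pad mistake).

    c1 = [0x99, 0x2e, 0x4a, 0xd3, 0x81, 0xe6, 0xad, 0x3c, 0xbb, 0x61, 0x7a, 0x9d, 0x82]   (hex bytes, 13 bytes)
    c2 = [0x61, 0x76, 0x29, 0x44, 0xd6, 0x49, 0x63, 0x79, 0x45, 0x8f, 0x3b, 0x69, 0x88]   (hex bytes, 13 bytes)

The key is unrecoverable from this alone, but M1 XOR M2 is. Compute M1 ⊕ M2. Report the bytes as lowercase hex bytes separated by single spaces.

c1 ⊕ c2 = (M1 ⊕ K) ⊕ (M2 ⊕ K) = M1 ⊕ M2 — the shared key cancels under XOR.
153 xor  97 = 248
 46 xor 118 =  88
 74 xor  41 =  99
211 xor  68 = 151
129 xor 214 =  87
230 xor  73 = 175
173 xor  99 = 206
 60 xor 121 =  69
187 xor  69 = 254
 97 xor 143 = 238
122 xor  59 =  65
157 xor 105 = 244
130 xor 136 =  10

f8 58 63 97 57 af ce 45 fe ee 41 f4 0a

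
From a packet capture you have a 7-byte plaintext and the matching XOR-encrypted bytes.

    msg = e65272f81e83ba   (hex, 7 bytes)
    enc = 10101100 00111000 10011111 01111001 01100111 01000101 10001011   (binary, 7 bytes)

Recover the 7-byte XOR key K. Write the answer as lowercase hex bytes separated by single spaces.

Since enc = msg ⊕ K, XORing both sides with msg gives K = msg ⊕ enc.
230 xor 172 =  74
 82 xor  56 = 106
114 xor 159 = 237
248 xor 121 = 129
 30 xor 103 = 121
131 xor  69 = 198
186 xor 139 =  49

4a 6a ed 81 79 c6 31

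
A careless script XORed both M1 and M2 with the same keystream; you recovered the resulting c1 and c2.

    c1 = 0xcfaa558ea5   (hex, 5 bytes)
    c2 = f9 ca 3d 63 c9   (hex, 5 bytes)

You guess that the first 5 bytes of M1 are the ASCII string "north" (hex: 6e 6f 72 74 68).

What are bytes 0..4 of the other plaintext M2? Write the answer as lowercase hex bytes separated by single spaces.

First, c1 ⊕ c2 = (M1 ⊕ K) ⊕ (M2 ⊕ K) = M1 ⊕ M2, so the key drops out. Then M2 = (M1 ⊕ M2) ⊕ M1 over the first 5 bytes.
byte 0: (cf ^ f9) ^ 6e = 36 ^ 6e = 58
byte 1: (aa ^ ca) ^ 6f = 60 ^ 6f = 0f
byte 2: (55 ^ 3d) ^ 72 = 68 ^ 72 = 1a
byte 3: (8e ^ 63) ^ 74 = ed ^ 74 = 99
byte 4: (a5 ^ c9) ^ 68 = 6c ^ 68 = 04

58 0f 1a 99 04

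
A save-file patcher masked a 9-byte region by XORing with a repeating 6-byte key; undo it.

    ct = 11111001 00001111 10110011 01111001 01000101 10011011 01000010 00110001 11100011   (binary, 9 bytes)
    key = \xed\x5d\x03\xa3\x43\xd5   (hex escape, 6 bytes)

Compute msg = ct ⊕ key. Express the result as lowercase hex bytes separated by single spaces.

The 6-byte key repeats, so the effective keystream is ed 5d 03 a3 43 d5 ed 5d 03.
byte 0: f9 xor ed = 14
byte 1: 0f xor 5d = 52
byte 2: b3 xor 03 = b0
byte 3: 79 xor a3 = da
byte 4: 45 xor 43 = 06
byte 5: 9b xor d5 = 4e
byte 6: 42 xor ed = af
byte 7: 31 xor 5d = 6c
byte 8: e3 xor 03 = e0

14 52 b0 da 06 4e af 6c e0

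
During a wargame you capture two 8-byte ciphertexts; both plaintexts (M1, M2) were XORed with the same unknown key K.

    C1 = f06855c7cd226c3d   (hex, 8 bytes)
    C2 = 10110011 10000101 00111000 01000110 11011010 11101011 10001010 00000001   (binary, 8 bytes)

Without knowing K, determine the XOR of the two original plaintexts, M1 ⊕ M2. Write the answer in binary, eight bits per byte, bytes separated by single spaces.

01000011 11101101 01101101 10000001 00010111 11001001 11100110 00111100

C1 ⊕ C2 = (M1 ⊕ K) ⊕ (M2 ⊕ K) = M1 ⊕ M2 — the shared key cancels under XOR.
byte 0: f0 ⊕ b3 = 43
byte 1: 68 ⊕ 85 = ed
byte 2: 55 ⊕ 38 = 6d
byte 3: c7 ⊕ 46 = 81
byte 4: cd ⊕ da = 17
byte 5: 22 ⊕ eb = c9
byte 6: 6c ⊕ 8a = e6
byte 7: 3d ⊕ 01 = 3c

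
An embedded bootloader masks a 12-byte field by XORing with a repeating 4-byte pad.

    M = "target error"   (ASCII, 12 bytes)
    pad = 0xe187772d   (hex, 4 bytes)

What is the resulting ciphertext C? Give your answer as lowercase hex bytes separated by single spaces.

The 4-byte key repeats, so the effective keystream is e1 87 77 2d e1 87 77 2d e1 87 77 2d.
byte 0: 01110100 ^ 11100001 = 10010101
byte 1: 01100001 ^ 10000111 = 11100110
byte 2: 01110010 ^ 01110111 = 00000101
byte 3: 01100111 ^ 00101101 = 01001010
byte 4: 01100101 ^ 11100001 = 10000100
byte 5: 01110100 ^ 10000111 = 11110011
byte 6: 00100000 ^ 01110111 = 01010111
byte 7: 01100101 ^ 00101101 = 01001000
byte 8: 01110010 ^ 11100001 = 10010011
byte 9: 01110010 ^ 10000111 = 11110101
byte 10: 01101111 ^ 01110111 = 00011000
byte 11: 01110010 ^ 00101101 = 01011111

95 e6 05 4a 84 f3 57 48 93 f5 18 5f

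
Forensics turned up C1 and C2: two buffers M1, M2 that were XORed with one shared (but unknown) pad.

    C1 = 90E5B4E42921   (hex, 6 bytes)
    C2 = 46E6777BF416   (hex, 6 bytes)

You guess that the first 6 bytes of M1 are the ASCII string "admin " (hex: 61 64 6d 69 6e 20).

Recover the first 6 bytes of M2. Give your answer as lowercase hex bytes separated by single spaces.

First, C1 ⊕ C2 = (M1 ⊕ K) ⊕ (M2 ⊕ K) = M1 ⊕ M2, so the key drops out. Then M2 = (M1 ⊕ M2) ⊕ M1 over the first 6 bytes.
byte 0: (90 ⊕ 46) ⊕ 61 = d6 ⊕ 61 = b7
byte 1: (e5 ⊕ e6) ⊕ 64 = 03 ⊕ 64 = 67
byte 2: (b4 ⊕ 77) ⊕ 6d = c3 ⊕ 6d = ae
byte 3: (e4 ⊕ 7b) ⊕ 69 = 9f ⊕ 69 = f6
byte 4: (29 ⊕ f4) ⊕ 6e = dd ⊕ 6e = b3
byte 5: (21 ⊕ 16) ⊕ 20 = 37 ⊕ 20 = 17

b7 67 ae f6 b3 17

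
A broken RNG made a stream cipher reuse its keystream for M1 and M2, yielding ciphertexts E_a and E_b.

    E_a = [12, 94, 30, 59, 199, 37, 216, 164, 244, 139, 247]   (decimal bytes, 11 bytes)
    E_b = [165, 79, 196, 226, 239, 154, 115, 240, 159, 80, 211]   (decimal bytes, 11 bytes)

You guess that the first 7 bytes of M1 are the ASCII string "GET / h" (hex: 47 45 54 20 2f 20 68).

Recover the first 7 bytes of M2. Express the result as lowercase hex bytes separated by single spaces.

First, E_a ⊕ E_b = (M1 ⊕ K) ⊕ (M2 ⊕ K) = M1 ⊕ M2, so the key drops out. Then M2 = (M1 ⊕ M2) ⊕ M1 over the first 7 bytes.
byte 0: (0c ⊕ a5) ⊕ 47 = a9 ⊕ 47 = ee
byte 1: (5e ⊕ 4f) ⊕ 45 = 11 ⊕ 45 = 54
byte 2: (1e ⊕ c4) ⊕ 54 = da ⊕ 54 = 8e
byte 3: (3b ⊕ e2) ⊕ 20 = d9 ⊕ 20 = f9
byte 4: (c7 ⊕ ef) ⊕ 2f = 28 ⊕ 2f = 07
byte 5: (25 ⊕ 9a) ⊕ 20 = bf ⊕ 20 = 9f
byte 6: (d8 ⊕ 73) ⊕ 68 = ab ⊕ 68 = c3

ee 54 8e f9 07 9f c3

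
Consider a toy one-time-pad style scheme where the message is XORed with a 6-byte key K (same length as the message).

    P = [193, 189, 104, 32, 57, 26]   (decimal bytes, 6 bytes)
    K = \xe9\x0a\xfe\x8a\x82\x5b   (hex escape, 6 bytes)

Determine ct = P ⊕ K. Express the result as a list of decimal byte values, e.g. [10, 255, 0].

XOR is its own inverse, so applying the key byte-wise gives the result directly.
11000001 ^ 11101001 = 00101000
10111101 ^ 00001010 = 10110111
01101000 ^ 11111110 = 10010110
00100000 ^ 10001010 = 10101010
00111001 ^ 10000010 = 10111011
00011010 ^ 01011011 = 01000001

[40, 183, 150, 170, 187, 65]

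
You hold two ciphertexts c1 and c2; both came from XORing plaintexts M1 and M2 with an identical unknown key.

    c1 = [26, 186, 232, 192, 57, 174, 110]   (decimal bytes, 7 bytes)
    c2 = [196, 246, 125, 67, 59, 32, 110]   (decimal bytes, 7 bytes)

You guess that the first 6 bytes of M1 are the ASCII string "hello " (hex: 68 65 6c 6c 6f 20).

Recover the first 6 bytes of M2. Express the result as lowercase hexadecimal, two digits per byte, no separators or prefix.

First, c1 ⊕ c2 = (M1 ⊕ K) ⊕ (M2 ⊕ K) = M1 ⊕ M2, so the key drops out. Then M2 = (M1 ⊕ M2) ⊕ M1 over the first 6 bytes.
byte 0: (1a xor c4) xor 68 = de xor 68 = b6
byte 1: (ba xor f6) xor 65 = 4c xor 65 = 29
byte 2: (e8 xor 7d) xor 6c = 95 xor 6c = f9
byte 3: (c0 xor 43) xor 6c = 83 xor 6c = ef
byte 4: (39 xor 3b) xor 6f = 02 xor 6f = 6d
byte 5: (ae xor 20) xor 20 = 8e xor 20 = ae

b629f9ef6dae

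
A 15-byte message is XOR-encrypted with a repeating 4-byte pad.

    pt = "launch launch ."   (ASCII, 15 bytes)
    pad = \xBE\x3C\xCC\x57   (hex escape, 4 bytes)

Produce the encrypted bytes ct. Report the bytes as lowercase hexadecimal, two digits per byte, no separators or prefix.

d25db939dd54ec3bdf49a234d61ce2

The 4-byte key repeats, so the effective keystream is be 3c cc 57 be 3c cc 57 be 3c cc 57 be 3c cc.
byte 0: 108 xor 190 = 210
byte 1:  97 xor  60 =  93
byte 2: 117 xor 204 = 185
byte 3: 110 xor  87 =  57
byte 4:  99 xor 190 = 221
byte 5: 104 xor  60 =  84
byte 6:  32 xor 204 = 236
byte 7: 108 xor  87 =  59
byte 8:  97 xor 190 = 223
byte 9: 117 xor  60 =  73
byte 10: 110 xor 204 = 162
byte 11:  99 xor  87 =  52
byte 12: 104 xor 190 = 214
byte 13:  32 xor  60 =  28
byte 14:  46 xor 204 = 226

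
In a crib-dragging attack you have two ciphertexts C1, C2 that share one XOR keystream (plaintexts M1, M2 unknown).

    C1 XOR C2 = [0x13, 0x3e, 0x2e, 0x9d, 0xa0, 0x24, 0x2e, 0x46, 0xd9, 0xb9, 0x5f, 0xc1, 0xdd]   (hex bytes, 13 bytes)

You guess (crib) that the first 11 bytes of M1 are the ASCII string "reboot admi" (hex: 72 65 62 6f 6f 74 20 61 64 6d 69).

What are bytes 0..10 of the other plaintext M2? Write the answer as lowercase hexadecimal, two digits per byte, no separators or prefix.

Since C1 ⊕ C2 = M1 ⊕ M2, XORing with the guessed M1 bytes yields the corresponding M2 bytes: M2 = (C1 ⊕ C2) ⊕ M1.
 19 XOR 114 =  97
 62 XOR 101 =  91
 46 XOR  98 =  76
157 XOR 111 = 242
160 XOR 111 = 207
 36 XOR 116 =  80
 46 XOR  32 =  14
 70 XOR  97 =  39
217 XOR 100 = 189
185 XOR 109 = 212
 95 XOR 105 =  54

615b4cf2cf500e27bdd436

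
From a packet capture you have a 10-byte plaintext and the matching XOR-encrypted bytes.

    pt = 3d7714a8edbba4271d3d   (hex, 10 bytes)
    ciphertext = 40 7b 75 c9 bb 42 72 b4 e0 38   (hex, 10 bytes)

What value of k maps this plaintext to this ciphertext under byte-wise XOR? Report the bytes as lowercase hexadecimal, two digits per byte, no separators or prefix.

Since ciphertext = pt ⊕ k, XORing both sides with pt gives k = pt ⊕ ciphertext.
byte 0:  61 XOR  64 = 125
byte 1: 119 XOR 123 =  12
byte 2:  20 XOR 117 =  97
byte 3: 168 XOR 201 =  97
byte 4: 237 XOR 187 =  86
byte 5: 187 XOR  66 = 249
byte 6: 164 XOR 114 = 214
byte 7:  39 XOR 180 = 147
byte 8:  29 XOR 224 = 253
byte 9:  61 XOR  56 =   5

7d0c616156f9d693fd05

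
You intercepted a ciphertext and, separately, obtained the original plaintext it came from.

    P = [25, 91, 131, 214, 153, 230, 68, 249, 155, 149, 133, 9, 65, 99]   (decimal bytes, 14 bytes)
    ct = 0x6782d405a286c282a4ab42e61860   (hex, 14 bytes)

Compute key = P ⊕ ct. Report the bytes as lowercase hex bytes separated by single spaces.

Since ct = P ⊕ key, XORing both sides with P gives key = P ⊕ ct.
 25 ^ 103 = 126
 91 ^ 130 = 217
131 ^ 212 =  87
214 ^   5 = 211
153 ^ 162 =  59
230 ^ 134 =  96
 68 ^ 194 = 134
249 ^ 130 = 123
155 ^ 164 =  63
149 ^ 171 =  62
133 ^  66 = 199
  9 ^ 230 = 239
 65 ^  24 =  89
 99 ^  96 =   3

7e d9 57 d3 3b 60 86 7b 3f 3e c7 ef 59 03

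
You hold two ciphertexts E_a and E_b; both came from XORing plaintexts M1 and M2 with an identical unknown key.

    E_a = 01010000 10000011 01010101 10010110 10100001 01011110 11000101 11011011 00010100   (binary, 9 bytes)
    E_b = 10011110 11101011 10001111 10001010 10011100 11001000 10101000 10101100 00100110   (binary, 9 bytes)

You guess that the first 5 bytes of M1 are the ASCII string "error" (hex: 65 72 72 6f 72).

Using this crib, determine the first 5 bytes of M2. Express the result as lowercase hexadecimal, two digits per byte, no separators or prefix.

First, E_a ⊕ E_b = (M1 ⊕ K) ⊕ (M2 ⊕ K) = M1 ⊕ M2, so the key drops out. Then M2 = (M1 ⊕ M2) ⊕ M1 over the first 5 bytes.
byte 0: (50 ⊕ 9e) ⊕ 65 = ce ⊕ 65 = ab
byte 1: (83 ⊕ eb) ⊕ 72 = 68 ⊕ 72 = 1a
byte 2: (55 ⊕ 8f) ⊕ 72 = da ⊕ 72 = a8
byte 3: (96 ⊕ 8a) ⊕ 6f = 1c ⊕ 6f = 73
byte 4: (a1 ⊕ 9c) ⊕ 72 = 3d ⊕ 72 = 4f

ab1aa8734f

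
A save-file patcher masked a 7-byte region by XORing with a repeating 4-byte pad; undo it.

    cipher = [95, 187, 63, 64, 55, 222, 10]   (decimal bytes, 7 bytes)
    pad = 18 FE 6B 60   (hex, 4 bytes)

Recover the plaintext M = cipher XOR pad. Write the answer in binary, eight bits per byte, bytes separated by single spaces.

01000111 01000101 01010100 00100000 00101111 00100000 01100001

The 4-byte key repeats, so the effective keystream is 18 fe 6b 60 18 fe 6b.
byte 0:  95 ⊕  24 =  71
byte 1: 187 ⊕ 254 =  69
byte 2:  63 ⊕ 107 =  84
byte 3:  64 ⊕  96 =  32
byte 4:  55 ⊕  24 =  47
byte 5: 222 ⊕ 254 =  32
byte 6:  10 ⊕ 107 =  97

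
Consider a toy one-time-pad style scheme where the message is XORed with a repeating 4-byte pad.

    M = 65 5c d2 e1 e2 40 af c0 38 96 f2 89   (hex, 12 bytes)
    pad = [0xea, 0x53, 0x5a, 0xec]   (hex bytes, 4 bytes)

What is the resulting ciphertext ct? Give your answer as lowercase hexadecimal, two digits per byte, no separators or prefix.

8f0f880d0813f52cd2c5a865

The 4-byte key repeats, so the effective keystream is ea 53 5a ec ea 53 5a ec ea 53 5a ec.
byte 0: 65 ⊕ ea = 8f
byte 1: 5c ⊕ 53 = 0f
byte 2: d2 ⊕ 5a = 88
byte 3: e1 ⊕ ec = 0d
byte 4: e2 ⊕ ea = 08
byte 5: 40 ⊕ 53 = 13
byte 6: af ⊕ 5a = f5
byte 7: c0 ⊕ ec = 2c
byte 8: 38 ⊕ ea = d2
byte 9: 96 ⊕ 53 = c5
byte 10: f2 ⊕ 5a = a8
byte 11: 89 ⊕ ec = 65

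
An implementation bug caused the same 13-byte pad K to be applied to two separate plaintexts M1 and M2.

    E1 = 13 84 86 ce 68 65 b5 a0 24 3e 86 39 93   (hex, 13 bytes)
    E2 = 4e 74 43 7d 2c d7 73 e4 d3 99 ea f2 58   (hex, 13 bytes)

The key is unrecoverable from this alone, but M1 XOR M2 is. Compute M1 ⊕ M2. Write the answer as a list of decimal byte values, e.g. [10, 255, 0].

E1 ⊕ E2 = (M1 ⊕ K) ⊕ (M2 ⊕ K) = M1 ⊕ M2 — the shared key cancels under XOR.
00010011 XOR 01001110 = 01011101
10000100 XOR 01110100 = 11110000
10000110 XOR 01000011 = 11000101
11001110 XOR 01111101 = 10110011
01101000 XOR 00101100 = 01000100
01100101 XOR 11010111 = 10110010
10110101 XOR 01110011 = 11000110
10100000 XOR 11100100 = 01000100
00100100 XOR 11010011 = 11110111
00111110 XOR 10011001 = 10100111
10000110 XOR 11101010 = 01101100
00111001 XOR 11110010 = 11001011
10010011 XOR 01011000 = 11001011

[93, 240, 197, 179, 68, 178, 198, 68, 247, 167, 108, 203, 203]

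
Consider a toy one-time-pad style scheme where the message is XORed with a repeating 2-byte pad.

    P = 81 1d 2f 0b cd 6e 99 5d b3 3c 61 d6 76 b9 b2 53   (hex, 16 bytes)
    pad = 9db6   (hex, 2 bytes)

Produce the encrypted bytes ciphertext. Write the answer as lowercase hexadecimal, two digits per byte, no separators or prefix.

1cabb2bd50d804eb2e8afc60eb0f2fe5

The 2-byte key repeats, so the effective keystream is 9d b6 9d b6 9d b6 9d b6 9d b6 9d b6 9d b6 9d b6.
byte 0: 81 xor 9d = 1c
byte 1: 1d xor b6 = ab
byte 2: 2f xor 9d = b2
byte 3: 0b xor b6 = bd
byte 4: cd xor 9d = 50
byte 5: 6e xor b6 = d8
byte 6: 99 xor 9d = 04
byte 7: 5d xor b6 = eb
byte 8: b3 xor 9d = 2e
byte 9: 3c xor b6 = 8a
byte 10: 61 xor 9d = fc
byte 11: d6 xor b6 = 60
byte 12: 76 xor 9d = eb
byte 13: b9 xor b6 = 0f
byte 14: b2 xor 9d = 2f
byte 15: 53 xor b6 = e5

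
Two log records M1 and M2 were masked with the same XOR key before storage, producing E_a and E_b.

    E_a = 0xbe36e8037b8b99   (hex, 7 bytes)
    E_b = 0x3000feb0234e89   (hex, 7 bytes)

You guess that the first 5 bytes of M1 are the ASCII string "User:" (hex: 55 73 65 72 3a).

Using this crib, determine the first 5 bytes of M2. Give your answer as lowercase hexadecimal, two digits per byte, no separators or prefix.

First, E_a ⊕ E_b = (M1 ⊕ K) ⊕ (M2 ⊕ K) = M1 ⊕ M2, so the key drops out. Then M2 = (M1 ⊕ M2) ⊕ M1 over the first 5 bytes.
byte 0: (be XOR 30) XOR 55 = 8e XOR 55 = db
byte 1: (36 XOR 00) XOR 73 = 36 XOR 73 = 45
byte 2: (e8 XOR fe) XOR 65 = 16 XOR 65 = 73
byte 3: (03 XOR b0) XOR 72 = b3 XOR 72 = c1
byte 4: (7b XOR 23) XOR 3a = 58 XOR 3a = 62

db4573c162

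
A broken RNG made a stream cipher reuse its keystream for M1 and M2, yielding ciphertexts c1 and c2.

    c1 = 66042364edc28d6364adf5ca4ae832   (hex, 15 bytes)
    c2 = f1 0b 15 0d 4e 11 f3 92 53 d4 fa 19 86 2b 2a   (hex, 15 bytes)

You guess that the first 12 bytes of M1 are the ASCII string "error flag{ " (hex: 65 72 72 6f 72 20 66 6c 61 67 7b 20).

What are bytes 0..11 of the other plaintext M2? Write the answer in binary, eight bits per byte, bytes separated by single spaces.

11110010 01111101 01000100 00000110 11010001 11110011 00011000 10011101 01010110 00011110 01110100 11110011

First, c1 ⊕ c2 = (M1 ⊕ K) ⊕ (M2 ⊕ K) = M1 ⊕ M2, so the key drops out. Then M2 = (M1 ⊕ M2) ⊕ M1 over the first 12 bytes.
byte 0: (66 ⊕ f1) ⊕ 65 = 97 ⊕ 65 = f2
byte 1: (04 ⊕ 0b) ⊕ 72 = 0f ⊕ 72 = 7d
byte 2: (23 ⊕ 15) ⊕ 72 = 36 ⊕ 72 = 44
byte 3: (64 ⊕ 0d) ⊕ 6f = 69 ⊕ 6f = 06
byte 4: (ed ⊕ 4e) ⊕ 72 = a3 ⊕ 72 = d1
byte 5: (c2 ⊕ 11) ⊕ 20 = d3 ⊕ 20 = f3
byte 6: (8d ⊕ f3) ⊕ 66 = 7e ⊕ 66 = 18
byte 7: (63 ⊕ 92) ⊕ 6c = f1 ⊕ 6c = 9d
byte 8: (64 ⊕ 53) ⊕ 61 = 37 ⊕ 61 = 56
byte 9: (ad ⊕ d4) ⊕ 67 = 79 ⊕ 67 = 1e
byte 10: (f5 ⊕ fa) ⊕ 7b = 0f ⊕ 7b = 74
byte 11: (ca ⊕ 19) ⊕ 20 = d3 ⊕ 20 = f3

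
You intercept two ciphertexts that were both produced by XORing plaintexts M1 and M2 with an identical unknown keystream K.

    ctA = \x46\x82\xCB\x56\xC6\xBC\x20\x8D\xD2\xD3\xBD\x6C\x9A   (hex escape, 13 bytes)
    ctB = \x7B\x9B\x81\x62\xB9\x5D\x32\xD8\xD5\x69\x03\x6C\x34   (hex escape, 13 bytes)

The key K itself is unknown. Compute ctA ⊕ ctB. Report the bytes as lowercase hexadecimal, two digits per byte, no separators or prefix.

ctA ⊕ ctB = (M1 ⊕ K) ⊕ (M2 ⊕ K) = M1 ⊕ M2 — the shared key cancels under XOR.
01000110 ⊕ 01111011 = 00111101
10000010 ⊕ 10011011 = 00011001
11001011 ⊕ 10000001 = 01001010
01010110 ⊕ 01100010 = 00110100
11000110 ⊕ 10111001 = 01111111
10111100 ⊕ 01011101 = 11100001
00100000 ⊕ 00110010 = 00010010
10001101 ⊕ 11011000 = 01010101
11010010 ⊕ 11010101 = 00000111
11010011 ⊕ 01101001 = 10111010
10111101 ⊕ 00000011 = 10111110
01101100 ⊕ 01101100 = 00000000
10011010 ⊕ 00110100 = 10101110

3d194a347fe1125507babe00ae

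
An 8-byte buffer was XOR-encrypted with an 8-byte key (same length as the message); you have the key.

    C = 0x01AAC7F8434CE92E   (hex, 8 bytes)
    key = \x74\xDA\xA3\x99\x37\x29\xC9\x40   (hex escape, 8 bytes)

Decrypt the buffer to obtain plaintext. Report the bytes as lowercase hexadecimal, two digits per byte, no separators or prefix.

01 XOR 74 = 75
aa XOR da = 70
c7 XOR a3 = 64
f8 XOR 99 = 61
43 XOR 37 = 74
4c XOR 29 = 65
e9 XOR c9 = 20
2e XOR 40 = 6e

757064617465206e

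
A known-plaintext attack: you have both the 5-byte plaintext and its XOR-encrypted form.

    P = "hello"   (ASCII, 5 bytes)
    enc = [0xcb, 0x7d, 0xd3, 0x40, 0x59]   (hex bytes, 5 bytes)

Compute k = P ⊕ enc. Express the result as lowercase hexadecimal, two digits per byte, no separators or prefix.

Since enc = P ⊕ k, XORing both sides with P gives k = P ⊕ enc.
104 ^ 203 = 163
101 ^ 125 =  24
108 ^ 211 = 191
108 ^  64 =  44
111 ^  89 =  54

a318bf2c36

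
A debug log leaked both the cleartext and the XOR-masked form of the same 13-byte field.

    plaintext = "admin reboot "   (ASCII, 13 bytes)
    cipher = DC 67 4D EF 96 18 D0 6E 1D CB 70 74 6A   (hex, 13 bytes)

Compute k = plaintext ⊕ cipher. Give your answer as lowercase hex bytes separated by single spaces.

bd 03 20 86 f8 38 a2 0b 7f a4 1f 00 4a

Since cipher = plaintext ⊕ k, XORing both sides with plaintext gives k = plaintext ⊕ cipher.
byte 0: 61 ^ dc = bd
byte 1: 64 ^ 67 = 03
byte 2: 6d ^ 4d = 20
byte 3: 69 ^ ef = 86
byte 4: 6e ^ 96 = f8
byte 5: 20 ^ 18 = 38
byte 6: 72 ^ d0 = a2
byte 7: 65 ^ 6e = 0b
byte 8: 62 ^ 1d = 7f
byte 9: 6f ^ cb = a4
byte 10: 6f ^ 70 = 1f
byte 11: 74 ^ 74 = 00
byte 12: 20 ^ 6a = 4a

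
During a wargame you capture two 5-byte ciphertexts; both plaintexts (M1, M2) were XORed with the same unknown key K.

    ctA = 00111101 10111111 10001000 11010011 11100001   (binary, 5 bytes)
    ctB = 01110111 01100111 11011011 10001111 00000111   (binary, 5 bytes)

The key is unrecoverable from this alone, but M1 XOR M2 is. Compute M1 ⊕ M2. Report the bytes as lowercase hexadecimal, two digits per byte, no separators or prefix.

ctA ⊕ ctB = (M1 ⊕ K) ⊕ (M2 ⊕ K) = M1 ⊕ M2 — the shared key cancels under XOR.
3d XOR 77 = 4a
bf XOR 67 = d8
88 XOR db = 53
d3 XOR 8f = 5c
e1 XOR 07 = e6

4ad8535ce6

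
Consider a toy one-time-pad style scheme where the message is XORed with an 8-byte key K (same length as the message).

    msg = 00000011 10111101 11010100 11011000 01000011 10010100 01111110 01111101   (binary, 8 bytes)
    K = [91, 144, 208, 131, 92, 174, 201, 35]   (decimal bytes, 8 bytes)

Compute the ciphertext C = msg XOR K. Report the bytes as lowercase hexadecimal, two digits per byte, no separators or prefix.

XOR is its own inverse, so applying the key byte-wise gives the result directly.
03 ^ 5b = 58
bd ^ 90 = 2d
d4 ^ d0 = 04
d8 ^ 83 = 5b
43 ^ 5c = 1f
94 ^ ae = 3a
7e ^ c9 = b7
7d ^ 23 = 5e

582d045b1f3ab75e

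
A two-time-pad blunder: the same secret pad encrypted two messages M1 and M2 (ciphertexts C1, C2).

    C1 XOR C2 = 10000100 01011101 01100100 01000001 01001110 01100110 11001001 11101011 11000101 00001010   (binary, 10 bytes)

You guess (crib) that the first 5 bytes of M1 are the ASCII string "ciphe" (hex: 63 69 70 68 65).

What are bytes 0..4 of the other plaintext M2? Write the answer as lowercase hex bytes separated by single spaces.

e7 34 14 29 2b

Since C1 ⊕ C2 = M1 ⊕ M2, XORing with the guessed M1 bytes yields the corresponding M2 bytes: M2 = (C1 ⊕ C2) ⊕ M1.
84 ⊕ 63 = e7
5d ⊕ 69 = 34
64 ⊕ 70 = 14
41 ⊕ 68 = 29
4e ⊕ 65 = 2b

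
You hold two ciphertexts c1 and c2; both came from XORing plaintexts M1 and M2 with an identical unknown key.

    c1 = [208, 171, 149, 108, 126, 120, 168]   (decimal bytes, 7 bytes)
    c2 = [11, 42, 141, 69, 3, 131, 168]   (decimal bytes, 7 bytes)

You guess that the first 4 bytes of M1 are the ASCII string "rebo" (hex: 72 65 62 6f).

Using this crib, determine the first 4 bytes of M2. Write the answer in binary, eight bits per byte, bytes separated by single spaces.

First, c1 ⊕ c2 = (M1 ⊕ K) ⊕ (M2 ⊕ K) = M1 ⊕ M2, so the key drops out. Then M2 = (M1 ⊕ M2) ⊕ M1 over the first 4 bytes.
byte 0: (d0 ⊕ 0b) ⊕ 72 = db ⊕ 72 = a9
byte 1: (ab ⊕ 2a) ⊕ 65 = 81 ⊕ 65 = e4
byte 2: (95 ⊕ 8d) ⊕ 62 = 18 ⊕ 62 = 7a
byte 3: (6c ⊕ 45) ⊕ 6f = 29 ⊕ 6f = 46

10101001 11100100 01111010 01000110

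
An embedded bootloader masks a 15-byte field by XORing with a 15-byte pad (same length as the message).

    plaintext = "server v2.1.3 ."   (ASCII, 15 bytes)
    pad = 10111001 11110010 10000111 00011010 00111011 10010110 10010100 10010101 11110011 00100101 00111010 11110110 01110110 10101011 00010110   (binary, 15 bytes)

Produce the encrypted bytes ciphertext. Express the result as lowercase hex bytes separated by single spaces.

ca 97 f5 6c 5e e4 b4 e3 c1 0b 0b d8 45 8b 38

01110011 ⊕ 10111001 = 11001010
01100101 ⊕ 11110010 = 10010111
01110010 ⊕ 10000111 = 11110101
01110110 ⊕ 00011010 = 01101100
01100101 ⊕ 00111011 = 01011110
01110010 ⊕ 10010110 = 11100100
00100000 ⊕ 10010100 = 10110100
01110110 ⊕ 10010101 = 11100011
00110010 ⊕ 11110011 = 11000001
00101110 ⊕ 00100101 = 00001011
00110001 ⊕ 00111010 = 00001011
00101110 ⊕ 11110110 = 11011000
00110011 ⊕ 01110110 = 01000101
00100000 ⊕ 10101011 = 10001011
00101110 ⊕ 00010110 = 00111000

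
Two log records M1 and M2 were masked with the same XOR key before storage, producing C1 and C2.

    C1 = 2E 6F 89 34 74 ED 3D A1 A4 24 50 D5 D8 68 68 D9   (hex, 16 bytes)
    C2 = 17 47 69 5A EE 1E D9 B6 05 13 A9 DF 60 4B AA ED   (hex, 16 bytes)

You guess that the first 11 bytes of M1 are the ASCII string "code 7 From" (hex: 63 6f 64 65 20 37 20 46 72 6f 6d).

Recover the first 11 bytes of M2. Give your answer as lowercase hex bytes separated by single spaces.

5a 47 84 0b ba c4 c4 51 d3 58 94

First, C1 ⊕ C2 = (M1 ⊕ K) ⊕ (M2 ⊕ K) = M1 ⊕ M2, so the key drops out. Then M2 = (M1 ⊕ M2) ⊕ M1 over the first 11 bytes.
byte 0: (2e xor 17) xor 63 = 39 xor 63 = 5a
byte 1: (6f xor 47) xor 6f = 28 xor 6f = 47
byte 2: (89 xor 69) xor 64 = e0 xor 64 = 84
byte 3: (34 xor 5a) xor 65 = 6e xor 65 = 0b
byte 4: (74 xor ee) xor 20 = 9a xor 20 = ba
byte 5: (ed xor 1e) xor 37 = f3 xor 37 = c4
byte 6: (3d xor d9) xor 20 = e4 xor 20 = c4
byte 7: (a1 xor b6) xor 46 = 17 xor 46 = 51
byte 8: (a4 xor 05) xor 72 = a1 xor 72 = d3
byte 9: (24 xor 13) xor 6f = 37 xor 6f = 58
byte 10: (50 xor a9) xor 6d = f9 xor 6d = 94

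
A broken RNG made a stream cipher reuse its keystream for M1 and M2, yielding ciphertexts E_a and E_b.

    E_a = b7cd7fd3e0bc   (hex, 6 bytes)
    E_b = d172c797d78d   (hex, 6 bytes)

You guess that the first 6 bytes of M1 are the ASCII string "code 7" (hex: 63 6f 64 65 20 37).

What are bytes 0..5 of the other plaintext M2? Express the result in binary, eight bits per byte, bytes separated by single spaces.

00000101 11010000 11011100 00100001 00010111 00000110

First, E_a ⊕ E_b = (M1 ⊕ K) ⊕ (M2 ⊕ K) = M1 ⊕ M2, so the key drops out. Then M2 = (M1 ⊕ M2) ⊕ M1 over the first 6 bytes.
byte 0: (b7 XOR d1) XOR 63 = 66 XOR 63 = 05
byte 1: (cd XOR 72) XOR 6f = bf XOR 6f = d0
byte 2: (7f XOR c7) XOR 64 = b8 XOR 64 = dc
byte 3: (d3 XOR 97) XOR 65 = 44 XOR 65 = 21
byte 4: (e0 XOR d7) XOR 20 = 37 XOR 20 = 17
byte 5: (bc XOR 8d) XOR 37 = 31 XOR 37 = 06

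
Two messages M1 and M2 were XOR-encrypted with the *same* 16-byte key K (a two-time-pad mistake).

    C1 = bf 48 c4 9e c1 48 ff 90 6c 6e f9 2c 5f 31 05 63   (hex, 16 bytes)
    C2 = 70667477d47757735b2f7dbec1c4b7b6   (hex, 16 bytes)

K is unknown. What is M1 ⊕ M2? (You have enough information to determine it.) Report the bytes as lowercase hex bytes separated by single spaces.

cf 2e b0 e9 15 3f a8 e3 37 41 84 92 9e f5 b2 d5

C1 ⊕ C2 = (M1 ⊕ K) ⊕ (M2 ⊕ K) = M1 ⊕ M2 — the shared key cancels under XOR.
10111111 xor 01110000 = 11001111
01001000 xor 01100110 = 00101110
11000100 xor 01110100 = 10110000
10011110 xor 01110111 = 11101001
11000001 xor 11010100 = 00010101
01001000 xor 01110111 = 00111111
11111111 xor 01010111 = 10101000
10010000 xor 01110011 = 11100011
01101100 xor 01011011 = 00110111
01101110 xor 00101111 = 01000001
11111001 xor 01111101 = 10000100
00101100 xor 10111110 = 10010010
01011111 xor 11000001 = 10011110
00110001 xor 11000100 = 11110101
00000101 xor 10110111 = 10110010
01100011 xor 10110110 = 11010101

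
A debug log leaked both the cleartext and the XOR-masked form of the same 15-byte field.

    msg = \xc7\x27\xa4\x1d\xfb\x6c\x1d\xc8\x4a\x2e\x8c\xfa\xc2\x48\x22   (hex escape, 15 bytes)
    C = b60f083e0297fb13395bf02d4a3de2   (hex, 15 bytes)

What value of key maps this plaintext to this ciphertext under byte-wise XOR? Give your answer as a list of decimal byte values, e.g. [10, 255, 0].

Since C = msg ⊕ key, XORing both sides with msg gives key = msg ⊕ C.
byte 0: c7 XOR b6 = 71
byte 1: 27 XOR 0f = 28
byte 2: a4 XOR 08 = ac
byte 3: 1d XOR 3e = 23
byte 4: fb XOR 02 = f9
byte 5: 6c XOR 97 = fb
byte 6: 1d XOR fb = e6
byte 7: c8 XOR 13 = db
byte 8: 4a XOR 39 = 73
byte 9: 2e XOR 5b = 75
byte 10: 8c XOR f0 = 7c
byte 11: fa XOR 2d = d7
byte 12: c2 XOR 4a = 88
byte 13: 48 XOR 3d = 75
byte 14: 22 XOR e2 = c0

[113, 40, 172, 35, 249, 251, 230, 219, 115, 117, 124, 215, 136, 117, 192]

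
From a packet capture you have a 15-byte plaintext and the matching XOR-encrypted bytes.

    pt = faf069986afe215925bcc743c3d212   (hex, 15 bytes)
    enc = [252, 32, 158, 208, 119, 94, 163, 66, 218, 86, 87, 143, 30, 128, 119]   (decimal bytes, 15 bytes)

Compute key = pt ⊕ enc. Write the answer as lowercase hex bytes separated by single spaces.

06 d0 f7 48 1d a0 82 1b ff ea 90 cc dd 52 65

Since enc = pt ⊕ key, XORing both sides with pt gives key = pt ⊕ enc.
byte 0: fa XOR fc = 06
byte 1: f0 XOR 20 = d0
byte 2: 69 XOR 9e = f7
byte 3: 98 XOR d0 = 48
byte 4: 6a XOR 77 = 1d
byte 5: fe XOR 5e = a0
byte 6: 21 XOR a3 = 82
byte 7: 59 XOR 42 = 1b
byte 8: 25 XOR da = ff
byte 9: bc XOR 56 = ea
byte 10: c7 XOR 57 = 90
byte 11: 43 XOR 8f = cc
byte 12: c3 XOR 1e = dd
byte 13: d2 XOR 80 = 52
byte 14: 12 XOR 77 = 65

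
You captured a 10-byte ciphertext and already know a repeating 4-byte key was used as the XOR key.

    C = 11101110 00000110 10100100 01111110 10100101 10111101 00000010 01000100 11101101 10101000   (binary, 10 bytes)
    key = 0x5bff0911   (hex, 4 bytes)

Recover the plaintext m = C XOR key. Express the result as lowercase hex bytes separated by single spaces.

b5 f9 ad 6f fe 42 0b 55 b6 57

The 4-byte key repeats, so the effective keystream is 5b ff 09 11 5b ff 09 11 5b ff.
byte 0: ee XOR 5b = b5
byte 1: 06 XOR ff = f9
byte 2: a4 XOR 09 = ad
byte 3: 7e XOR 11 = 6f
byte 4: a5 XOR 5b = fe
byte 5: bd XOR ff = 42
byte 6: 02 XOR 09 = 0b
byte 7: 44 XOR 11 = 55
byte 8: ed XOR 5b = b6
byte 9: a8 XOR ff = 57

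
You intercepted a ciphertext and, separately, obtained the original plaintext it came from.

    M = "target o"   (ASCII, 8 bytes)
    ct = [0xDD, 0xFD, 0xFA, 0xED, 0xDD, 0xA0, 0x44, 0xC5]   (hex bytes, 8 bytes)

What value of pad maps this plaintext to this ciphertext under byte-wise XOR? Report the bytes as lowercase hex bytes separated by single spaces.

Since ct = M ⊕ pad, XORing both sides with M gives pad = M ⊕ ct.
74 XOR dd = a9
61 XOR fd = 9c
72 XOR fa = 88
67 XOR ed = 8a
65 XOR dd = b8
74 XOR a0 = d4
20 XOR 44 = 64
6f XOR c5 = aa

a9 9c 88 8a b8 d4 64 aa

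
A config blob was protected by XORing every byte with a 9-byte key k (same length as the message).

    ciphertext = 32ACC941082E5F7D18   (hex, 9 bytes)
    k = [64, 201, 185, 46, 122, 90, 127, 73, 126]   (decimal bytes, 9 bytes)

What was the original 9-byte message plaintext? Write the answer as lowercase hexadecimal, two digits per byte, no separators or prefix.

XOR is its own inverse, so applying the key byte-wise gives the result directly.
00110010 xor 01000000 = 01110010
10101100 xor 11001001 = 01100101
11001001 xor 10111001 = 01110000
01000001 xor 00101110 = 01101111
00001000 xor 01111010 = 01110010
00101110 xor 01011010 = 01110100
01011111 xor 01111111 = 00100000
01111101 xor 01001001 = 00110100
00011000 xor 01111110 = 01100110

7265706f7274203466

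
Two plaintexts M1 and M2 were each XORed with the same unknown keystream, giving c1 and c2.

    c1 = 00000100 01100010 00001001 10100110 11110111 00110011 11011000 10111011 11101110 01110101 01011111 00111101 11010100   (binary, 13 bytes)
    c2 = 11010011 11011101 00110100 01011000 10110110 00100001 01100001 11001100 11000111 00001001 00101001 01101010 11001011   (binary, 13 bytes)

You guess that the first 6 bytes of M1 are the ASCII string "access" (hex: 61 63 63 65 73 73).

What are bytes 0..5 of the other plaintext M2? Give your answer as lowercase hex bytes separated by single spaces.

First, c1 ⊕ c2 = (M1 ⊕ K) ⊕ (M2 ⊕ K) = M1 ⊕ M2, so the key drops out. Then M2 = (M1 ⊕ M2) ⊕ M1 over the first 6 bytes.
byte 0: (04 xor d3) xor 61 = d7 xor 61 = b6
byte 1: (62 xor dd) xor 63 = bf xor 63 = dc
byte 2: (09 xor 34) xor 63 = 3d xor 63 = 5e
byte 3: (a6 xor 58) xor 65 = fe xor 65 = 9b
byte 4: (f7 xor b6) xor 73 = 41 xor 73 = 32
byte 5: (33 xor 21) xor 73 = 12 xor 73 = 61

b6 dc 5e 9b 32 61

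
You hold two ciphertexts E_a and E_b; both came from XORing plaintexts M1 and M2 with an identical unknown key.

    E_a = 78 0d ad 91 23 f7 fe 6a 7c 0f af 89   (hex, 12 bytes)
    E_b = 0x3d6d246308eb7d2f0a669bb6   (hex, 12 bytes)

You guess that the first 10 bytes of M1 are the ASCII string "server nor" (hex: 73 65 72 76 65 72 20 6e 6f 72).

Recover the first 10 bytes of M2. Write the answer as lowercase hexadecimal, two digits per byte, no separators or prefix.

First, E_a ⊕ E_b = (M1 ⊕ K) ⊕ (M2 ⊕ K) = M1 ⊕ M2, so the key drops out. Then M2 = (M1 ⊕ M2) ⊕ M1 over the first 10 bytes.
byte 0: (78 ⊕ 3d) ⊕ 73 = 45 ⊕ 73 = 36
byte 1: (0d ⊕ 6d) ⊕ 65 = 60 ⊕ 65 = 05
byte 2: (ad ⊕ 24) ⊕ 72 = 89 ⊕ 72 = fb
byte 3: (91 ⊕ 63) ⊕ 76 = f2 ⊕ 76 = 84
byte 4: (23 ⊕ 08) ⊕ 65 = 2b ⊕ 65 = 4e
byte 5: (f7 ⊕ eb) ⊕ 72 = 1c ⊕ 72 = 6e
byte 6: (fe ⊕ 7d) ⊕ 20 = 83 ⊕ 20 = a3
byte 7: (6a ⊕ 2f) ⊕ 6e = 45 ⊕ 6e = 2b
byte 8: (7c ⊕ 0a) ⊕ 6f = 76 ⊕ 6f = 19
byte 9: (0f ⊕ 66) ⊕ 72 = 69 ⊕ 72 = 1b

3605fb844e6ea32b191b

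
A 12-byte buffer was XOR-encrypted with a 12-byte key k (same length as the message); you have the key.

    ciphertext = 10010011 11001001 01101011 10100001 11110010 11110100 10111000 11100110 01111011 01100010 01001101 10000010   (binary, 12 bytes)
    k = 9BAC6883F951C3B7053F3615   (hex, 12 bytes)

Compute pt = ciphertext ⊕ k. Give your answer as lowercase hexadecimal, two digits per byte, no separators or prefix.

086503220ba57b517e5d7b97

93 ⊕ 9b = 08
c9 ⊕ ac = 65
6b ⊕ 68 = 03
a1 ⊕ 83 = 22
f2 ⊕ f9 = 0b
f4 ⊕ 51 = a5
b8 ⊕ c3 = 7b
e6 ⊕ b7 = 51
7b ⊕ 05 = 7e
62 ⊕ 3f = 5d
4d ⊕ 36 = 7b
82 ⊕ 15 = 97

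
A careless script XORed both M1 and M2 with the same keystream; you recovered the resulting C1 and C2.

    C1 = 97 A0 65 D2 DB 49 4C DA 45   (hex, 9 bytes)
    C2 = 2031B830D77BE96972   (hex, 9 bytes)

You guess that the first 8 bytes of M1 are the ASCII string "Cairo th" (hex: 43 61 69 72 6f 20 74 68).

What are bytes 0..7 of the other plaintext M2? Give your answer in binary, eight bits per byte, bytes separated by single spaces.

First, C1 ⊕ C2 = (M1 ⊕ K) ⊕ (M2 ⊕ K) = M1 ⊕ M2, so the key drops out. Then M2 = (M1 ⊕ M2) ⊕ M1 over the first 8 bytes.
byte 0: (97 XOR 20) XOR 43 = b7 XOR 43 = f4
byte 1: (a0 XOR 31) XOR 61 = 91 XOR 61 = f0
byte 2: (65 XOR b8) XOR 69 = dd XOR 69 = b4
byte 3: (d2 XOR 30) XOR 72 = e2 XOR 72 = 90
byte 4: (db XOR d7) XOR 6f = 0c XOR 6f = 63
byte 5: (49 XOR 7b) XOR 20 = 32 XOR 20 = 12
byte 6: (4c XOR e9) XOR 74 = a5 XOR 74 = d1
byte 7: (da XOR 69) XOR 68 = b3 XOR 68 = db

11110100 11110000 10110100 10010000 01100011 00010010 11010001 11011011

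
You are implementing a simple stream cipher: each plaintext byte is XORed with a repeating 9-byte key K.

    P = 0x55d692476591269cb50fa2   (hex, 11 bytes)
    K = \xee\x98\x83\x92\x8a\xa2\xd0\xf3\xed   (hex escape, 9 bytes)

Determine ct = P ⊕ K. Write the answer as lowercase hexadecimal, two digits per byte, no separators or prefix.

The 9-byte key repeats, so the effective keystream is ee 98 83 92 8a a2 d0 f3 ed ee 98.
byte 0: 01010101 ⊕ 11101110 = 10111011
byte 1: 11010110 ⊕ 10011000 = 01001110
byte 2: 10010010 ⊕ 10000011 = 00010001
byte 3: 01000111 ⊕ 10010010 = 11010101
byte 4: 01100101 ⊕ 10001010 = 11101111
byte 5: 10010001 ⊕ 10100010 = 00110011
byte 6: 00100110 ⊕ 11010000 = 11110110
byte 7: 10011100 ⊕ 11110011 = 01101111
byte 8: 10110101 ⊕ 11101101 = 01011000
byte 9: 00001111 ⊕ 11101110 = 11100001
byte 10: 10100010 ⊕ 10011000 = 00111010

bb4e11d5ef33f66f58e13a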